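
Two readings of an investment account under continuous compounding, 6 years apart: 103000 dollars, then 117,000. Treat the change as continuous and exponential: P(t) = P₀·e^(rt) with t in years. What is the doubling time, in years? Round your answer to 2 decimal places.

doubling time ≈ 32.63 years

r = ln(117000/103000) / 6 = ln(1.13592) / 6 ≈ 0.021241 per year
doubling time = ln 2 / |r| = 0.69315 / 0.021241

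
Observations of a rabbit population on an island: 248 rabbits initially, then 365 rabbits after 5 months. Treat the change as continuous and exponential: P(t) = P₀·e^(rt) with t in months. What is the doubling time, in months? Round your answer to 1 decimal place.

r = ln(365/248) / 5 = ln(1.47177) / 5 ≈ 0.077294 per month
doubling time = ln 2 / |r| = 0.69315 / 0.077294

doubling time ≈ 9.0 months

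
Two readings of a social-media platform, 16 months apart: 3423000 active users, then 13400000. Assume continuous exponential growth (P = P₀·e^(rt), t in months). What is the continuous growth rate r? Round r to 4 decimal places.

13400000 = 3423000 · e^(r·16)
e^(16r) = 13400000/3423000 = 3.91469
r = ln(3.91469) / 16 = 1.36474 / 16

r ≈ 0.0853 per month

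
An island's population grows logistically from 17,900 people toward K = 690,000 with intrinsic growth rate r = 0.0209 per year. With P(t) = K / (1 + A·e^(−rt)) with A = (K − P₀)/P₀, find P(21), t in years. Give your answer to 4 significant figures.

≈ 27,370 people

A = (690000 − 17900)/17900 = 37.54749
P(21) = 690000 / (1 + 37.54749·e^(−0.0209·21)) = 690000 / (1 + 37.54749·0.644745)
= 690000 / 25.20856 ≈ 27371.65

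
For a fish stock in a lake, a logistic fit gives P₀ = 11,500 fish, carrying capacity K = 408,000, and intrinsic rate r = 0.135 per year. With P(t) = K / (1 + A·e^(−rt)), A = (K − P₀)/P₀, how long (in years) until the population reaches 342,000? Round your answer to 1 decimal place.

A = (408000 − 11500)/11500 = 34.47826
342000 = 408000/(1 + 34.47826·e^(−0.135t)) → 1 + 34.47826·e^(−0.135t) = 1.19298
e^(−0.135t) = 0.005597 → t = ln(178.66008)/0.135 = 5.18549/0.135

t ≈ 38.4 years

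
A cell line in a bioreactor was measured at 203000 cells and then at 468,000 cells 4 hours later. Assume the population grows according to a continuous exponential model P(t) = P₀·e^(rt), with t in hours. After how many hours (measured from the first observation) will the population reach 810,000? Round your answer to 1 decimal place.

t ≈ 6.6 hours

r = ln(468000/203000) / 4 ≈ 0.208816 per hour
t = ln(810000/203000) / r = 1.38383 / 0.208816 ≈ 6.627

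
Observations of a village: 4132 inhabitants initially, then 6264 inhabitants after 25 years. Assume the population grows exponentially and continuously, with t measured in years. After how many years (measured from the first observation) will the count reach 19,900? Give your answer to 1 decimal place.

t ≈ 94.5 years

r = ln(6264/4132) / 25 ≈ 0.016642 per year
t = ln(19900/4132) / r = 1.57196 / 0.016642 ≈ 94.456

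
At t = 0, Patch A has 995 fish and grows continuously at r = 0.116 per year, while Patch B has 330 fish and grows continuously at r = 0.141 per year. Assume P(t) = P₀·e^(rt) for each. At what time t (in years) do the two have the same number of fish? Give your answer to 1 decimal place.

995·e^(0.116t) = 330·e^(0.141t)
995/330 = e^((0.141 − 0.116)t) → ln(3.01515) = 0.025·t
t = 1.10365 / 0.025

t ≈ 44.1 years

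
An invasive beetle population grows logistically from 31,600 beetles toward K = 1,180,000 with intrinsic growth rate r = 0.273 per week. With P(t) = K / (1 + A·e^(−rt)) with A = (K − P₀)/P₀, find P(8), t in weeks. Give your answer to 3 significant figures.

A = (1180000 − 31600)/31600 = 36.34177
P(8) = 1180000 / (1 + 36.34177·e^(−0.273·8)) = 1180000 / (1 + 36.34177·0.11259)
= 1180000 / 5.09173 ≈ 231748.35

≈ 232,000 beetles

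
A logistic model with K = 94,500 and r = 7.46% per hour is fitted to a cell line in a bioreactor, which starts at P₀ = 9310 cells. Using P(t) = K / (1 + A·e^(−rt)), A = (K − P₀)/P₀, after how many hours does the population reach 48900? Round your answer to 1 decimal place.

A = (94500 − 9310)/9310 = 9.15038
48900 = 94500/(1 + 9.15038·e^(−0.0746t)) → 1 + 9.15038·e^(−0.0746t) = 1.93252
e^(−0.0746t) = 0.10191 → t = ln(9.81257)/0.0746 = 2.28366/0.0746

t ≈ 30.6 hours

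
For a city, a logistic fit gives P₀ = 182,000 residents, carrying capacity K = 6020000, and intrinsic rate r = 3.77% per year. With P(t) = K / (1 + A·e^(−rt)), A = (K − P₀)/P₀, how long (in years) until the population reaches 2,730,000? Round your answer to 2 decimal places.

A = (6020000 − 182000)/182000 = 32.07692
2730000 = 6020000/(1 + 32.07692·e^(−0.0377t)) → 1 + 32.07692·e^(−0.0377t) = 2.20513
e^(−0.0377t) = 0.03757 → t = ln(26.61702)/0.0377 = 3.28155/0.0377

t ≈ 87.04 years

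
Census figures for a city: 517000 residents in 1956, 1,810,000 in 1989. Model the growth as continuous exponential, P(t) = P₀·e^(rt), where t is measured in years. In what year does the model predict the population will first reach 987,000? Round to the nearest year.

year 1973

r = ln(1810000/517000) / 33 = 1.25304/33 ≈ 0.037971 per year
t = ln(987000/517000) / r = 0.64663/0.037971 ≈ 17.03 years after 1956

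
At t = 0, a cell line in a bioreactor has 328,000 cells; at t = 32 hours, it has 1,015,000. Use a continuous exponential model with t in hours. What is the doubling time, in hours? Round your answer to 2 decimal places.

doubling time ≈ 19.64 hours

r = ln(1015000/328000) / 32 = ln(3.09451) / 32 ≈ 0.035301 per hour
doubling time = ln 2 / |r| = 0.69315 / 0.035301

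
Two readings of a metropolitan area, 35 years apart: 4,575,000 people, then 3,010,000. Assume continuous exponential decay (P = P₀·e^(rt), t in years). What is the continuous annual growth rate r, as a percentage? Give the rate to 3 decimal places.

3010000 = 4575000 · e^(r·35)
e^(35r) = 3010000/4575000 = 0.65792
r = ln(0.65792) / 35 = -0.41867 / 35

r ≈ -1.196% per year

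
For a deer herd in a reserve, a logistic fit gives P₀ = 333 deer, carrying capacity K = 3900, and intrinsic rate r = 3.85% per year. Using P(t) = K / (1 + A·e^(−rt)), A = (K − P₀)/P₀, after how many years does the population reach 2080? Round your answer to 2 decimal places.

A = (3900 − 333)/333 = 10.71171
2080 = 3900/(1 + 10.71171·e^(−0.0385t)) → 1 + 10.71171·e^(−0.0385t) = 1.875
e^(−0.0385t) = 0.081686 → t = ln(12.24196)/0.0385 = 2.50487/0.0385

t ≈ 65.06 years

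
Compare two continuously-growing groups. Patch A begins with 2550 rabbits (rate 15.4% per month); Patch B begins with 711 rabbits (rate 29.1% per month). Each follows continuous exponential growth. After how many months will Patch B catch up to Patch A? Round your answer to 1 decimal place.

2550·e^(0.154t) = 711·e^(0.291t)
2550/711 = e^((0.291 − 0.154)t) → ln(3.5865) = 0.137·t
t = 1.27718 / 0.137

t ≈ 9.3 months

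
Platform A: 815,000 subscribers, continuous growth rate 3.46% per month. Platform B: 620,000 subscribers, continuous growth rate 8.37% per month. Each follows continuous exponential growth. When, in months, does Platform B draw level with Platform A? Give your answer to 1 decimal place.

815000·e^(0.0346t) = 620000·e^(0.0837t)
815000/620000 = e^((0.0837 − 0.0346)t) → ln(1.31452) = 0.0491·t
t = 0.27347 / 0.0491

t ≈ 5.6 months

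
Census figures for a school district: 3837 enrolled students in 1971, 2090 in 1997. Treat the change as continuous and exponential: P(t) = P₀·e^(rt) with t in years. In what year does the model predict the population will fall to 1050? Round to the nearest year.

r = ln(2090/3837) / 26 = -0.60753/26 ≈ -0.023366 per year
t = ln(1050/3837) / r = -1.2959/-0.023366 ≈ 55.46 years after 1971

year 2026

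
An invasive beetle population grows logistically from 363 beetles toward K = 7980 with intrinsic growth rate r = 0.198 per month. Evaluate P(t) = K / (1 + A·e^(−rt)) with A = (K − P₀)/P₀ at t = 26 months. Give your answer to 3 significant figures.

A = (7980 − 363)/363 = 20.98347
P(26) = 7980 / (1 + 20.98347·e^(−0.198·26)) = 7980 / (1 + 20.98347·0.005811)
= 7980 / 1.12194 ≈ 7112.71

≈ 7,110 beetles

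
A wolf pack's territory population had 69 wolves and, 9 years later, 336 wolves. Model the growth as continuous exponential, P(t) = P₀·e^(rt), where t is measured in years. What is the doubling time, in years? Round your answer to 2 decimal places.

doubling time ≈ 3.94 years

r = ln(336/69) / 9 = ln(4.86957) / 9 ≈ 0.175889 per year
doubling time = ln 2 / |r| = 0.69315 / 0.175889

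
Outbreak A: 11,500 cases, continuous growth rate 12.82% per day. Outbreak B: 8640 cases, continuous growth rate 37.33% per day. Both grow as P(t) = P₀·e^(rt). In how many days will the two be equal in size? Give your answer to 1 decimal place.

t ≈ 1.2 days

11500·e^(0.1282t) = 8640·e^(0.3733t)
11500/8640 = e^((0.3733 − 0.1282)t) → ln(1.33102) = 0.2451·t
t = 0.28594 / 0.2451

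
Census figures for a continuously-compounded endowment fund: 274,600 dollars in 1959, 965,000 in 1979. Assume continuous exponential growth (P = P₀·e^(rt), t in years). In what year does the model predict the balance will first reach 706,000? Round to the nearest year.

r = ln(965000/274600) / 20 = 1.25681/20 ≈ 0.062841 per year
t = ln(706000/274600) / r = 0.9443/0.062841 ≈ 15.03 years after 1959

year 1974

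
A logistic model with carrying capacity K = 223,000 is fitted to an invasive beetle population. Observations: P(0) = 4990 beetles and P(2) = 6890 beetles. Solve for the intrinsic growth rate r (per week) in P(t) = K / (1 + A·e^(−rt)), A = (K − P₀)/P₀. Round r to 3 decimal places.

r ≈ 0.166 per week

A = (223000 − 4990)/4990 = 43.68938
6890 = 223000/(1 + 43.68938·e^(−r·2)) → e^(−2r) = (32.36575 − 1)/43.68938 = 0.717926
r = −ln(0.717926)/2 = 0.33139/2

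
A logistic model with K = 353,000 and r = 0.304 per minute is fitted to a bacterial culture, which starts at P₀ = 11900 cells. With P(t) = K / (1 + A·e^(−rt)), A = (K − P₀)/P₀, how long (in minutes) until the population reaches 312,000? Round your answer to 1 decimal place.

t ≈ 17.7 minutes

A = (353000 − 11900)/11900 = 28.66387
312000 = 353000/(1 + 28.66387·e^(−0.304t)) → 1 + 28.66387·e^(−0.304t) = 1.13141
e^(−0.304t) = 0.004585 → t = ln(218.12503)/0.304 = 5.38507/0.304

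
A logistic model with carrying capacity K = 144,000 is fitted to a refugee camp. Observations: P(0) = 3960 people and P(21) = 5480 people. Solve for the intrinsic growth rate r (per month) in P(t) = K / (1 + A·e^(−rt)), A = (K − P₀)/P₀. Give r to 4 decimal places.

r ≈ 0.0160 per month

A = (144000 − 3960)/3960 = 35.36364
5480 = 144000/(1 + 35.36364·e^(−r·21)) → e^(−21r) = (26.27737 − 1)/35.36364 = 0.714784
r = −ln(0.714784)/21 = 0.33577/21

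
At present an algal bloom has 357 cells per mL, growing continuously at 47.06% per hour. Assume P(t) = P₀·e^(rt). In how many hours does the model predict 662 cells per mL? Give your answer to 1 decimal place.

662 = 357 · e^(0.4706·t)
t = ln(662/357) / 0.4706 = ln(1.85434) / 0.4706 = 0.61753 / 0.4706

t ≈ 1.3 hours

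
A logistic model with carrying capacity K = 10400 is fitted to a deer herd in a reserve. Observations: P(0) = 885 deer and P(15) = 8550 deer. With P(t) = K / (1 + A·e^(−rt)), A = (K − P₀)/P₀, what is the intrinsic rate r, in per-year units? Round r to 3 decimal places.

r ≈ 0.260 per year

A = (10400 − 885)/885 = 10.75141
8550 = 10400/(1 + 10.75141·e^(−r·15)) → e^(−15r) = (1.21637 − 1)/10.75141 = 0.020125
r = −ln(0.020125)/15 = 3.90578/15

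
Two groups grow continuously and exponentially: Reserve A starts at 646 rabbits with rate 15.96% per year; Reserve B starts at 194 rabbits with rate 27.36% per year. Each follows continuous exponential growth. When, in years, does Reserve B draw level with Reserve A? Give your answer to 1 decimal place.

646·e^(0.1596t) = 194·e^(0.2736t)
646/194 = e^((0.2736 − 0.1596)t) → ln(3.3299) = 0.114·t
t = 1.20294 / 0.114

t ≈ 10.6 years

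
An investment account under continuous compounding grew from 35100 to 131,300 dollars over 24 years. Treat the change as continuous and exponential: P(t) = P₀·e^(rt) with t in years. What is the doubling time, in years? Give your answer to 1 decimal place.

doubling time ≈ 12.6 years

r = ln(131300/35100) / 24 = ln(3.74074) / 24 ≈ 0.05497 per year
doubling time = ln 2 / |r| = 0.69315 / 0.05497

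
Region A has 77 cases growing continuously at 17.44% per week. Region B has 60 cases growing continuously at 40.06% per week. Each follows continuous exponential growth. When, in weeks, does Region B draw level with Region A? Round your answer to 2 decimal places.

77·e^(0.1744t) = 60·e^(0.4006t)
77/60 = e^((0.4006 − 0.1744)t) → ln(1.28333) = 0.2262·t
t = 0.24946 / 0.2262

t ≈ 1.10 weeks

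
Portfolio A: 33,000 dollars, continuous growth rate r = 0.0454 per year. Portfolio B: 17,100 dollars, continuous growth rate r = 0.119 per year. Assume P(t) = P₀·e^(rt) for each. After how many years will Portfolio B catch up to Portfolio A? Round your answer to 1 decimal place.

t ≈ 8.9 years

33000·e^(0.0454t) = 17100·e^(0.119t)
33000/17100 = e^((0.119 − 0.0454)t) → ln(1.92982) = 0.0736·t
t = 0.65743 / 0.0736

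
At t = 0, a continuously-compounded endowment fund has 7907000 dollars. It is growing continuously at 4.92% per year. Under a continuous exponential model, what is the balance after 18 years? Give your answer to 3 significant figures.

≈ 19,200,000 dollars

P(18) = 7907000 · e^(0.0492·18) = 7907000 · e^(0.8856)
= 7907000 · 2.42444 ≈ 19170036.16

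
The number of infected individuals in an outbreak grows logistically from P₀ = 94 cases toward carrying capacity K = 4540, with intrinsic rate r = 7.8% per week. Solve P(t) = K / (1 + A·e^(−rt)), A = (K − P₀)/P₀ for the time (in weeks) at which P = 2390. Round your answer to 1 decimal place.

t ≈ 50.8 weeks

A = (4540 − 94)/94 = 47.29787
2390 = 4540/(1 + 47.29787·e^(−0.078t)) → 1 + 47.29787·e^(−0.078t) = 1.89958
e^(−0.078t) = 0.019019 → t = ln(52.57763)/0.078 = 3.96229/0.078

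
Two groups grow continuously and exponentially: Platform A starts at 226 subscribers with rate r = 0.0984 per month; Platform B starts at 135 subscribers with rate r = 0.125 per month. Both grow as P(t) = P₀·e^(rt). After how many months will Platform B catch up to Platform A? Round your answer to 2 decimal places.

t ≈ 19.37 months

226·e^(0.0984t) = 135·e^(0.125t)
226/135 = e^((0.125 − 0.0984)t) → ln(1.67407) = 0.0266·t
t = 0.51526 / 0.0266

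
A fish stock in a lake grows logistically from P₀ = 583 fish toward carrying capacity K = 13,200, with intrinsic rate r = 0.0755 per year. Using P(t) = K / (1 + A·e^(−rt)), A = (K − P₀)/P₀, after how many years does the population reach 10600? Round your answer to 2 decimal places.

t ≈ 59.34 years

A = (13200 − 583)/583 = 21.64151
10600 = 13200/(1 + 21.64151·e^(−0.0755t)) → 1 + 21.64151·e^(−0.0755t) = 1.24528
e^(−0.0755t) = 0.011334 → t = ln(88.23077)/0.0755 = 4.47996/0.0755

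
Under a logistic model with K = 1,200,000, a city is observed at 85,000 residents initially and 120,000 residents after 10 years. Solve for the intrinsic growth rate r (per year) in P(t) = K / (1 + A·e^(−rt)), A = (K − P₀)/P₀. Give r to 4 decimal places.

r ≈ 0.0377 per year

A = (1200000 − 85000)/85000 = 13.11765
120000 = 1200000/(1 + 13.11765·e^(−r·10)) → e^(−10r) = (10 − 1)/13.11765 = 0.686099
r = −ln(0.686099)/10 = 0.37673/10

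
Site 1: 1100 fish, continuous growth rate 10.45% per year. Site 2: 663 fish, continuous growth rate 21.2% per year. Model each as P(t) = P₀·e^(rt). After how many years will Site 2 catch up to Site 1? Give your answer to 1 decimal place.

t ≈ 4.7 years

1100·e^(0.1045t) = 663·e^(0.212t)
1100/663 = e^((0.212 − 0.1045)t) → ln(1.65913) = 0.1075·t
t = 0.50629 / 0.1075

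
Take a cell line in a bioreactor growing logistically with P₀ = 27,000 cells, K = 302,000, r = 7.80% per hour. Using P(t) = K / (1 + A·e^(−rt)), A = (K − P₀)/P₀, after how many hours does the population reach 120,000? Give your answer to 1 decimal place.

t ≈ 24.4 hours

A = (302000 − 27000)/27000 = 10.18519
120000 = 302000/(1 + 10.18519·e^(−0.078t)) → 1 + 10.18519·e^(−0.078t) = 2.51667
e^(−0.078t) = 0.148909 → t = ln(6.71551)/0.078 = 1.90442/0.078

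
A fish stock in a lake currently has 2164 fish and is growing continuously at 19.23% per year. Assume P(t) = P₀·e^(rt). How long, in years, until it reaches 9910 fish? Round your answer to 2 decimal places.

9910 = 2164 · e^(0.1923·t)
t = ln(9910/2164) / 0.1923 = ln(4.57948) / 0.1923 = 1.52159 / 0.1923

t ≈ 7.91 years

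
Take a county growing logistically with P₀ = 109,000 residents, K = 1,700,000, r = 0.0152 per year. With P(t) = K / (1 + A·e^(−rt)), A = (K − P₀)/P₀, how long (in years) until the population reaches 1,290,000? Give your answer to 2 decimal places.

A = (1700000 − 109000)/109000 = 14.59633
1290000 = 1700000/(1 + 14.59633·e^(−0.0152t)) → 1 + 14.59633·e^(−0.0152t) = 1.31783
e^(−0.0152t) = 0.021775 → t = ln(45.92504)/0.0152 = 3.82701/0.0152

t ≈ 251.78 years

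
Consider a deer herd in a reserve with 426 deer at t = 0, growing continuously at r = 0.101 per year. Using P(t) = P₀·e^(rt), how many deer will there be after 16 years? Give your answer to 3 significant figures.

P(16) = 426 · e^(0.101·16) = 426 · e^(1.616)
= 426 · 5.03292 ≈ 2144.02

≈ 2,140 deer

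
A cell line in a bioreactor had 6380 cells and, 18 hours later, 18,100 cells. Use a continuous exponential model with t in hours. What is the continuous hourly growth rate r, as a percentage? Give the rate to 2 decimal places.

r ≈ 5.79% per hour

18100 = 6380 · e^(r·18)
e^(18r) = 18100/6380 = 2.83699
r = ln(2.83699) / 18 = 1.04274 / 18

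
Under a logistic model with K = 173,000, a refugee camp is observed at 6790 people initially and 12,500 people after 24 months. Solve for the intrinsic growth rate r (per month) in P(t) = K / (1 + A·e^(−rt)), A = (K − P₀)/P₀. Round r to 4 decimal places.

r ≈ 0.0269 per month

A = (173000 − 6790)/6790 = 24.47865
12500 = 173000/(1 + 24.47865·e^(−r·24)) → e^(−24r) = (13.84 − 1)/24.47865 = 0.524539
r = −ln(0.524539)/24 = 0.64524/24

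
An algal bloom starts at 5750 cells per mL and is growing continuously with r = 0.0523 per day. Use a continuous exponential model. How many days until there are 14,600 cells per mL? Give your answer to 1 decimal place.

14600 = 5750 · e^(0.0523·t)
t = ln(14600/5750) / 0.0523 = ln(2.53913) / 0.0523 = 0.93182 / 0.0523

t ≈ 17.8 days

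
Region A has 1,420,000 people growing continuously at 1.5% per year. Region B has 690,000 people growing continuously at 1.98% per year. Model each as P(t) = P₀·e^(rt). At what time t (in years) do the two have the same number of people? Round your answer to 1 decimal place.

t ≈ 150.4 years

1420000·e^(0.015t) = 690000·e^(0.0198t)
1420000/690000 = e^((0.0198 − 0.015)t) → ln(2.05797) = 0.0048·t
t = 0.72172 / 0.0048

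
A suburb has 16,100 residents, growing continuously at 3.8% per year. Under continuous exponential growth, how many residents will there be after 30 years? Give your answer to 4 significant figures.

≈ 50,340 residents

P(30) = 16100 · e^(0.038·30) = 16100 · e^(1.14)
= 16100 · 3.12677 ≈ 50340.97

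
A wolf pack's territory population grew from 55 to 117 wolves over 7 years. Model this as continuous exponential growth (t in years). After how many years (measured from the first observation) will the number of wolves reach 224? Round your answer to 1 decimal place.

t ≈ 13.0 years

r = ln(117/55) / 7 ≈ 0.107834 per year
t = ln(224/55) / r = 1.40431 / 0.107834 ≈ 13.023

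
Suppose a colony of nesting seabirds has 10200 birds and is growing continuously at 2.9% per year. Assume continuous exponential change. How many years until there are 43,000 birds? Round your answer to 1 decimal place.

t ≈ 49.6 years

43000 = 10200 · e^(0.029·t)
t = ln(43000/10200) / 0.029 = ln(4.21569) / 0.029 = 1.43881 / 0.029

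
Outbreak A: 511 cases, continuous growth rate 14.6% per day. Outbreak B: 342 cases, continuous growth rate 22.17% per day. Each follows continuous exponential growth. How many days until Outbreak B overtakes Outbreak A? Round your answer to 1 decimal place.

t ≈ 5.3 days

511·e^(0.146t) = 342·e^(0.2217t)
511/342 = e^((0.2217 − 0.146)t) → ln(1.49415) = 0.0757·t
t = 0.40156 / 0.0757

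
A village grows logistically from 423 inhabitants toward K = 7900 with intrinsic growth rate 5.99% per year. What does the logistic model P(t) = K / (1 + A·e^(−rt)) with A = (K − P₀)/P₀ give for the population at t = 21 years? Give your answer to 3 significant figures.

≈ 1,310 inhabitants

A = (7900 − 423)/423 = 17.67612
P(21) = 7900 / (1 + 17.67612·e^(−0.0599·21)) = 7900 / (1 + 17.67612·0.28425)
= 7900 / 6.02444 ≈ 1311.32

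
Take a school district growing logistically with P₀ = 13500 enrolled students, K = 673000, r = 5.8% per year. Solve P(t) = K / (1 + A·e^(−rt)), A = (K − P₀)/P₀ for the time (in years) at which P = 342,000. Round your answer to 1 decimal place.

A = (673000 − 13500)/13500 = 48.85185
342000 = 673000/(1 + 48.85185·e^(−0.058t)) → 1 + 48.85185·e^(−0.058t) = 1.96784
e^(−0.058t) = 0.019812 → t = ln(50.47533)/0.058 = 3.92148/0.058

t ≈ 67.6 years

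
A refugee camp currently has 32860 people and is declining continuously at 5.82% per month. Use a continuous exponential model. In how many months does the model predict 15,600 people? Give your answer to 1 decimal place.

15600 = 32860 · e^(-0.0582·t)
t = ln(15600/32860) / -0.0582 = ln(0.47474) / -0.0582 = -0.74499 / -0.0582

t ≈ 12.8 months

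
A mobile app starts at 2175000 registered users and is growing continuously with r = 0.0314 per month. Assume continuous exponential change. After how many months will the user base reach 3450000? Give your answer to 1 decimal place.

t ≈ 14.7 months

3450000 = 2175000 · e^(0.0314·t)
t = ln(3450000/2175000) / 0.0314 = ln(1.58621) / 0.0314 = 0.46135 / 0.0314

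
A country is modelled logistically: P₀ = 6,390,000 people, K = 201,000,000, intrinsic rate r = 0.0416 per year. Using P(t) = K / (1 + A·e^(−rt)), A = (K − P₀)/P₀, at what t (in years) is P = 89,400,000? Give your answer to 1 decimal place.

A = (201000000 − 6390000)/6390000 = 30.4554
89400000 = 201000000/(1 + 30.4554·e^(−0.0416t)) → 1 + 30.4554·e^(−0.0416t) = 2.24832
e^(−0.0416t) = 0.040989 → t = ln(24.39707)/0.0416 = 3.19446/0.0416

t ≈ 76.8 years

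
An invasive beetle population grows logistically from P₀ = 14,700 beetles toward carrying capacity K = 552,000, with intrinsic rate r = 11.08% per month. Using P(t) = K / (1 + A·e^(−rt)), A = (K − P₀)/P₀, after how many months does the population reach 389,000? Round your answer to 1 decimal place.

t ≈ 40.3 months

A = (552000 − 14700)/14700 = 36.55102
389000 = 552000/(1 + 36.55102·e^(−0.1108t)) → 1 + 36.55102·e^(−0.1108t) = 1.41902
e^(−0.1108t) = 0.011464 → t = ln(87.22912)/0.1108 = 4.46854/0.1108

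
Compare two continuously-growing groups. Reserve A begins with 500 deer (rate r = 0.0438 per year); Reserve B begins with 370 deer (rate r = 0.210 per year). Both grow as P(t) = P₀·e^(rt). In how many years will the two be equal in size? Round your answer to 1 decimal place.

t ≈ 1.8 years

500·e^(0.0438t) = 370·e^(0.21t)
500/370 = e^((0.21 − 0.0438)t) → ln(1.35135) = 0.1662·t
t = 0.30111 / 0.1662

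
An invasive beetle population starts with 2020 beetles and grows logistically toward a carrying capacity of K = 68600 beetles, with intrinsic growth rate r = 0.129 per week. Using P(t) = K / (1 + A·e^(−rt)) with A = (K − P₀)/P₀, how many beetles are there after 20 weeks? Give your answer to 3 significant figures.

≈ 19,600 beetles

A = (68600 − 2020)/2020 = 32.9604
P(20) = 68600 / (1 + 32.9604·e^(−0.129·20)) = 68600 / (1 + 32.9604·0.075774)
= 68600 / 3.49754 ≈ 19613.78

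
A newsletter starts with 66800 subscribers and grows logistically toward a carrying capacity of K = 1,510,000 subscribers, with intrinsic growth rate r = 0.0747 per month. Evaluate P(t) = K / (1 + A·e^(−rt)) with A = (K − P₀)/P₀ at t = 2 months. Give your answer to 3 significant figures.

A = (1510000 − 66800)/66800 = 21.60479
P(2) = 1510000 / (1 + 21.60479·e^(−0.0747·2)) = 1510000 / (1 + 21.60479·0.861225)
= 1510000 / 19.60658 ≈ 77014.98

≈ 77,000 subscribers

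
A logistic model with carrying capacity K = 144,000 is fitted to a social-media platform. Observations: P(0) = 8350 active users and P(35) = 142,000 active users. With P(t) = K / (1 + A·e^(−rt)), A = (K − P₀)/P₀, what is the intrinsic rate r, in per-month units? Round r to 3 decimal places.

A = (144000 − 8350)/8350 = 16.24551
142000 = 144000/(1 + 16.24551·e^(−r·35)) → e^(−35r) = (1.01408 − 1)/16.24551 = 0.000867
r = −ln(0.000867)/35 = 7.0505/35

r ≈ 0.201 per month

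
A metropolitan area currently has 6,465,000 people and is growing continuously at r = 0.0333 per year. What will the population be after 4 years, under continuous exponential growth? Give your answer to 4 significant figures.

≈ 7,386,000 people

P(4) = 6465000 · e^(0.0333·4) = 6465000 · e^(0.1332)
= 6465000 · 1.14248 ≈ 7386123.32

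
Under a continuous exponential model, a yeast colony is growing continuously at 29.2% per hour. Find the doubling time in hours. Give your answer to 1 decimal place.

doubling time = ln(2) / |r| = 0.69315 / 0.292

doubling time ≈ 2.4 hours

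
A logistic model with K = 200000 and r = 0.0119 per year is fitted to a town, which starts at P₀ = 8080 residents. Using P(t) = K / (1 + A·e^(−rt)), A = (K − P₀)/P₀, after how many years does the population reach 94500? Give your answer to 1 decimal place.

t ≈ 256.9 years

A = (200000 − 8080)/8080 = 23.75248
94500 = 200000/(1 + 23.75248·e^(−0.0119t)) → 1 + 23.75248·e^(−0.0119t) = 2.1164
e^(−0.0119t) = 0.047002 → t = ln(21.27591)/0.0119 = 3.05758/0.0119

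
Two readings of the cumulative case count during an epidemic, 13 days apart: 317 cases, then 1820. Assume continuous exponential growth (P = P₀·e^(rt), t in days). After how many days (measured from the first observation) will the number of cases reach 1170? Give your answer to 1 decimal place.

r = ln(1820/317) / 13 ≈ 0.134438 per day
t = ln(1170/317) / r = 1.30586 / 0.134438 ≈ 9.713

t ≈ 9.7 days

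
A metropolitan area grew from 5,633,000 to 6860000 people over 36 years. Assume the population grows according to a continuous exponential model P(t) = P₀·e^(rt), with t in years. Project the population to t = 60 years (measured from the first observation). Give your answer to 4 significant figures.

r = ln(6860000/5633000) / 36 ≈ 0.005474 per year
P(60) = 5633000 · e^(0.005474·60) = 5633000 · 1.3888 ≈ 7823126.61

≈ 7,823,000 people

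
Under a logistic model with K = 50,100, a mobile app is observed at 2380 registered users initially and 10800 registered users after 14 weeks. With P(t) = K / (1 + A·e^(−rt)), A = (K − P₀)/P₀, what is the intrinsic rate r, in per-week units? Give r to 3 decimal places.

A = (50100 − 2380)/2380 = 20.05042
10800 = 50100/(1 + 20.05042·e^(−r·14)) → e^(−14r) = (4.63889 − 1)/20.05042 = 0.181487
r = −ln(0.181487)/14 = 1.70657/14

r ≈ 0.122 per week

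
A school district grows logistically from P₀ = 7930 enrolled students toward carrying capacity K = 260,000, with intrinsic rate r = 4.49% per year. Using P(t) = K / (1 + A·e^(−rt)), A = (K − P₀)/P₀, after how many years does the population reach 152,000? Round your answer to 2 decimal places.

t ≈ 84.65 years

A = (260000 − 7930)/7930 = 31.78689
152000 = 260000/(1 + 31.78689·e^(−0.0449t)) → 1 + 31.78689·e^(−0.0449t) = 1.71053
e^(−0.0449t) = 0.022353 → t = ln(44.7371)/0.0449 = 3.8008/0.0449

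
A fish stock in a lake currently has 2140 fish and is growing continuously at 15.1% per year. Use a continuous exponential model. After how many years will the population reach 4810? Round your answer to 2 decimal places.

4810 = 2140 · e^(0.151·t)
t = ln(4810/2140) / 0.151 = ln(2.24766) / 0.151 = 0.80989 / 0.151

t ≈ 5.36 years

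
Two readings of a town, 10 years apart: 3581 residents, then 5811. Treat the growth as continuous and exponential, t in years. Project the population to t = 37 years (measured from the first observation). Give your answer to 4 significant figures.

r = ln(5811/3581) / 10 ≈ 0.048411 per year
P(37) = 3581 · e^(0.048411·37) = 3581 · 5.9967 ≈ 21474.18

≈ 21,470 residents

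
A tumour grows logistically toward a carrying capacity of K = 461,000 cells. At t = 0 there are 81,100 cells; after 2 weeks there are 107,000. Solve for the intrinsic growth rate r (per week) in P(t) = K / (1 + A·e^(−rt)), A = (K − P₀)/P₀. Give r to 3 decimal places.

A = (461000 − 81100)/81100 = 4.68434
107000 = 461000/(1 + 4.68434·e^(−r·2)) → e^(−2r) = (4.30841 − 1)/4.68434 = 0.70627
r = −ln(0.70627)/2 = 0.34776/2

r ≈ 0.174 per week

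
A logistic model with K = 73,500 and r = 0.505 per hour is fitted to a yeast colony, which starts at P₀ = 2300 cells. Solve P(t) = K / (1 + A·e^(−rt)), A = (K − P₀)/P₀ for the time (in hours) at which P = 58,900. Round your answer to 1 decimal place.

A = (73500 − 2300)/2300 = 30.95652
58900 = 73500/(1 + 30.95652·e^(−0.505t)) → 1 + 30.95652·e^(−0.505t) = 1.24788
e^(−0.505t) = 0.008007 → t = ln(124.88624)/0.505 = 4.8274/0.505

t ≈ 9.6 hours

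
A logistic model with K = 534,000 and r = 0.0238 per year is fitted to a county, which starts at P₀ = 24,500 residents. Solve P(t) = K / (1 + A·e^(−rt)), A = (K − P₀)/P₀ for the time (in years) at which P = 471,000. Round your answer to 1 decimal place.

A = (534000 − 24500)/24500 = 20.79592
471000 = 534000/(1 + 20.79592·e^(−0.0238t)) → 1 + 20.79592·e^(−0.0238t) = 1.13376
e^(−0.0238t) = 0.006432 → t = ln(155.47425)/0.0238 = 5.04648/0.0238

t ≈ 212.0 years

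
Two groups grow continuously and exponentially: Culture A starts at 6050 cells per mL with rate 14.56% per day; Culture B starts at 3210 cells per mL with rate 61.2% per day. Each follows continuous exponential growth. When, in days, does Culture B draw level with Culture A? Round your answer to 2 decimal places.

t ≈ 1.36 days

6050·e^(0.1456t) = 3210·e^(0.612t)
6050/3210 = e^((0.612 − 0.1456)t) → ln(1.88474) = 0.4664·t
t = 0.63379 / 0.4664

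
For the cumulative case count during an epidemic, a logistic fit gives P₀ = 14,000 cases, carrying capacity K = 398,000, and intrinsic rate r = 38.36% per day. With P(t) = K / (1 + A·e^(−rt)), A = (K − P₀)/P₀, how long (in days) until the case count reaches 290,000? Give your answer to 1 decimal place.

t ≈ 11.2 days

A = (398000 − 14000)/14000 = 27.42857
290000 = 398000/(1 + 27.42857·e^(−0.3836t)) → 1 + 27.42857·e^(−0.3836t) = 1.37241
e^(−0.3836t) = 0.013578 → t = ln(73.65079)/0.3836 = 4.29933/0.3836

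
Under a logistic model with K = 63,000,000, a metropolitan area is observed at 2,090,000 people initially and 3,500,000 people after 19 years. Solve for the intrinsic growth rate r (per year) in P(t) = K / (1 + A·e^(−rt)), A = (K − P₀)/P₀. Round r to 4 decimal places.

A = (63000000 − 2090000)/2090000 = 29.14354
3500000 = 63000000/(1 + 29.14354·e^(−r·19)) → e^(−19r) = (18 − 1)/29.14354 = 0.58332
r = −ln(0.58332)/19 = 0.53902/19

r ≈ 0.0284 per year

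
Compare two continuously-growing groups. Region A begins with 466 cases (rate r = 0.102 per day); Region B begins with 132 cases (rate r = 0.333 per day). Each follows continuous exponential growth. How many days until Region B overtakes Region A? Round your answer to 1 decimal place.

t ≈ 5.5 days

466·e^(0.102t) = 132·e^(0.333t)
466/132 = e^((0.333 − 0.102)t) → ln(3.5303) = 0.231·t
t = 1.26138 / 0.231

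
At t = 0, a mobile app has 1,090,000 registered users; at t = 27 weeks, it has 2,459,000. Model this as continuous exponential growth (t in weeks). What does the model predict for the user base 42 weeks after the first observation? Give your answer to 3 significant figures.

≈ 3,860,000 registered users

r = ln(2459000/1090000) / 27 ≈ 0.030132 per week
P(42) = 1090000 · e^(0.030132·42) = 1090000 · 3.54509 ≈ 3864151.11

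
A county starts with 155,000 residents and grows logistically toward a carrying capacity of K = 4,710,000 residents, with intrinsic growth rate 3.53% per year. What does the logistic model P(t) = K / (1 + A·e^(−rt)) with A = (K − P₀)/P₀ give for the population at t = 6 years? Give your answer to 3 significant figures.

A = (4710000 − 155000)/155000 = 29.3871
P(6) = 4710000 / (1 + 29.3871·e^(−0.0353·6)) = 4710000 / (1 + 29.3871·0.809127)
= 4710000 / 24.77788 ≈ 190088.91

≈ 190,000 residents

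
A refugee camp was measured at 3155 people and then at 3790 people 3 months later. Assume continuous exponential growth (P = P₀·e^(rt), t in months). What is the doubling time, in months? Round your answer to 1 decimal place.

r = ln(3790/3155) / 3 = ln(1.20127) / 3 ≈ 0.061126 per month
doubling time = ln 2 / |r| = 0.69315 / 0.061126

doubling time ≈ 11.3 months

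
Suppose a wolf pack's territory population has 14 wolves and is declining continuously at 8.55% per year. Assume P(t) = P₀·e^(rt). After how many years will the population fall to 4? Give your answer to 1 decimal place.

t ≈ 14.7 years

4 = 14 · e^(-0.0855·t)
t = ln(4/14) / -0.0855 = ln(0.28571) / -0.0855 = -1.25276 / -0.0855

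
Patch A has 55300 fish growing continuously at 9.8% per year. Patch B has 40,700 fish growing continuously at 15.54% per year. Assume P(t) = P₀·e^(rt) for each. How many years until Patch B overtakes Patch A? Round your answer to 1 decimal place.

55300·e^(0.098t) = 40700·e^(0.1554t)
55300/40700 = e^((0.1554 − 0.098)t) → ln(1.35872) = 0.0574·t
t = 0.30654 / 0.0574

t ≈ 5.3 years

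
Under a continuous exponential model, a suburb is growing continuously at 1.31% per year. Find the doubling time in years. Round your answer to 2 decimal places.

doubling time = ln(2) / |r| = 0.69315 / 0.0131

doubling time ≈ 52.91 years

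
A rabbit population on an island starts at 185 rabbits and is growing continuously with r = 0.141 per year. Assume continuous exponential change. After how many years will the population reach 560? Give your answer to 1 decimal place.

t ≈ 7.9 years

560 = 185 · e^(0.141·t)
t = ln(560/185) / 0.141 = ln(3.02703) / 0.141 = 1.10758 / 0.141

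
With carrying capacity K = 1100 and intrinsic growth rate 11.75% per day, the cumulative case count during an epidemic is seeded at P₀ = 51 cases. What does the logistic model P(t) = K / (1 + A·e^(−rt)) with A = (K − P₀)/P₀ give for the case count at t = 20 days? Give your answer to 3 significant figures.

≈ 371 cases

A = (1100 − 51)/51 = 20.56863
P(20) = 1100 / (1 + 20.56863·e^(−0.1175·20)) = 1100 / (1 + 20.56863·0.095369)
= 1100 / 2.96161 ≈ 371.42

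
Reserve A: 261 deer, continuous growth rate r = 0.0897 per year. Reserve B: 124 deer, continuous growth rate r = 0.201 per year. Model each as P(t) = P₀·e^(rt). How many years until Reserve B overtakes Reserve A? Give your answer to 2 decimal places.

261·e^(0.0897t) = 124·e^(0.201t)
261/124 = e^((0.201 − 0.0897)t) → ln(2.10484) = 0.1113·t
t = 0.74424 / 0.1113

t ≈ 6.69 years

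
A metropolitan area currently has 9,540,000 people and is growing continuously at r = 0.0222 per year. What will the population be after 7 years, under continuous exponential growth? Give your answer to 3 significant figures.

P(7) = 9540000 · e^(0.0222·7) = 9540000 · e^(0.1554)
= 9540000 · 1.16813 ≈ 11143913.62

≈ 11,100,000 people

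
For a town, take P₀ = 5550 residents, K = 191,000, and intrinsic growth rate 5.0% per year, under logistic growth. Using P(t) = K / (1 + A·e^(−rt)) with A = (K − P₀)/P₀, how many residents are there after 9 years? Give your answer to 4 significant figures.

≈ 8,563 residents

A = (191000 − 5550)/5550 = 33.41441
P(9) = 191000 / (1 + 33.41441·e^(−0.05·9)) = 191000 / (1 + 33.41441·0.637628)
= 191000 / 22.30597 ≈ 8562.73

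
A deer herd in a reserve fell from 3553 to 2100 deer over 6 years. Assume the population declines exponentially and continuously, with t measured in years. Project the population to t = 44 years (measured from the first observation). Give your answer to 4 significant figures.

≈ 75.13 deer

r = ln(2100/3553) / 6 ≈ -0.087642 per year
P(44) = 3553 · e^(-0.087642·44) = 3553 · 0.02115 ≈ 75.13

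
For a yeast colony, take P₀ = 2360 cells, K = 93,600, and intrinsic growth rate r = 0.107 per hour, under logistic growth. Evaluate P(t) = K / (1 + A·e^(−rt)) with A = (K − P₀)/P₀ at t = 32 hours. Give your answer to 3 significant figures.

≈ 41,400 cells

A = (93600 − 2360)/2360 = 38.66102
P(32) = 93600 / (1 + 38.66102·e^(−0.107·32)) = 93600 / (1 + 38.66102·0.032582)
= 93600 / 2.25965 ≈ 41422.39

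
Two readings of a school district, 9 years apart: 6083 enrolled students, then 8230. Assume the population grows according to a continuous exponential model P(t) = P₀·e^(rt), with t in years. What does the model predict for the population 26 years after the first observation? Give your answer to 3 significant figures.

≈ 14,600 enrolled students

r = ln(8230/6083) / 9 ≈ 0.033588 per year
P(26) = 6083 · e^(0.033588·26) = 6083 · 2.39474 ≈ 14567.23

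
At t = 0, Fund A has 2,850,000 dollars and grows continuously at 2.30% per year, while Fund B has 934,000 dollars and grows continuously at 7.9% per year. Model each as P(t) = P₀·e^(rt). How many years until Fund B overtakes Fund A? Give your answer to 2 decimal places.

2850000·e^(0.023t) = 934000·e^(0.079t)
2850000/934000 = e^((0.079 − 0.023)t) → ln(3.05139) = 0.056·t
t = 1.1156 / 0.056

t ≈ 19.92 years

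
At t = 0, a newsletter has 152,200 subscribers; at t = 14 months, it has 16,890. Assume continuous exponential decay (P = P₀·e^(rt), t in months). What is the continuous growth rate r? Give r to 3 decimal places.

16890 = 152200 · e^(r·14)
e^(14r) = 16890/152200 = 0.11097
r = ln(0.11097) / 14 = -2.19847 / 14

r ≈ -0.157 per month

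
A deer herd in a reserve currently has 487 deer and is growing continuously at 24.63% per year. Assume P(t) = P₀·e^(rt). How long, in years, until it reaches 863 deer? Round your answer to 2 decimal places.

863 = 487 · e^(0.2463·t)
t = ln(863/487) / 0.2463 = ln(1.77207) / 0.2463 = 0.57215 / 0.2463

t ≈ 2.32 years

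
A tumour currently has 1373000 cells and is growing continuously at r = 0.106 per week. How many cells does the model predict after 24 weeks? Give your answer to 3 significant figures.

≈ 17,500,000 cells

P(24) = 1373000 · e^(0.106·24) = 1373000 · e^(2.544)
= 1373000 · 12.73049 ≈ 17478964.46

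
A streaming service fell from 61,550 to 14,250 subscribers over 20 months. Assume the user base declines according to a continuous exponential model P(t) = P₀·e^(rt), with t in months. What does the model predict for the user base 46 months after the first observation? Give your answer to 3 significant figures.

r = ln(14250/61550) / 20 ≈ -0.073155 per month
P(46) = 61550 · e^(-0.073155·46) = 61550 · 0.03456 ≈ 2127.05

≈ 2,130 subscribers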